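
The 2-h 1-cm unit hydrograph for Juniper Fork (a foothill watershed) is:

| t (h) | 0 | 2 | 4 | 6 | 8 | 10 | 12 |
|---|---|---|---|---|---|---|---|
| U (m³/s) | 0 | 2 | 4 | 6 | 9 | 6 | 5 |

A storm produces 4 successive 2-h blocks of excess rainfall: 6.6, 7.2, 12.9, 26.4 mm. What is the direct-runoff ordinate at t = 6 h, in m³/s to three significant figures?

Q ≈ 9.42 m³/s

By discrete convolution, Q_j = Σ (P_i / 10 mm) · U_{j−i}.
At t = 6 h (j=3): Q = (6.6/10)·6 + (7.2/10)·4 + (12.9/10)·2 + (26.4/10)·0 = 9.42 m³/s.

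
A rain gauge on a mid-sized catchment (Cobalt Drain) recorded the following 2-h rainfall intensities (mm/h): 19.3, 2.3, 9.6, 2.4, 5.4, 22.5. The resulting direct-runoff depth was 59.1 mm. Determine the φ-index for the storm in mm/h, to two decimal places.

Only the 3 blocks with intensity above φ contribute runoff: 19.3, 9.6, 22.5 mm/h.
Σ(I−φ)·Δt = d  ⇒  (19.3+9.6+22.5 − 3φ)·2 = 59.1
φ = (51.40 − 59.1/2) / 3 = 7.28 mm/h.

φ ≈ 7.28 mm/h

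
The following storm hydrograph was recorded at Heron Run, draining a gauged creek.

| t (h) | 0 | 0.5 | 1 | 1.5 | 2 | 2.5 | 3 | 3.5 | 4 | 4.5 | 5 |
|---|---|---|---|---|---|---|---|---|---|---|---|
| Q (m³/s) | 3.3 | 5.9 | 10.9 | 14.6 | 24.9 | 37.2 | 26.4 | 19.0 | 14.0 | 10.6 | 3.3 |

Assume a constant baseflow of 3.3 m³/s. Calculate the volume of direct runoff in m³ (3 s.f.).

V ≈ 2.41 × 10^5 m³

Direct-runoff ordinates (Q − Q_b): 0.0, 2.6, 7.6, 11.3, 21.6, 33.9, 23.1, 15.7, 10.7, 7.3, 0.0 m³/s.
ΣQ_DR = 133.8 m³/s.
With Δt = 0.5 h = 1800 s, V = ΣQ_DR · Δt = 133.8 × 1800 = 2.41 × 10^5 m³.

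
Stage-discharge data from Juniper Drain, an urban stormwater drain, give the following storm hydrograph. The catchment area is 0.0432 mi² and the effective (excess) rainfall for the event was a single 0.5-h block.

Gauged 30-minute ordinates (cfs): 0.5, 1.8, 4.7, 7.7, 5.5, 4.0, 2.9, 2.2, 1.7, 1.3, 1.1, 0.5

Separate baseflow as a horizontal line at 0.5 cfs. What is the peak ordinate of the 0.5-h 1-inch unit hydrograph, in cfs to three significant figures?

Direct runoff: 0.0, 1.3, 4.2, 7.2, 5.0, 3.5, 2.4, 1.7, 1.2, 0.8, 0.6, 0.0 cfs; ΣQ_DR = 27.90 cfs, peak = 7.2 cfs.
Runoff depth d = ΣQ_DR·Δt / A = 27.90 × 1800 / (0.0432 mi²) = 0.5004 in.
The 1-inch UH is the DRH scaled by (1 in)/d, so U_p = 7.2 × 1/0.5004 = 14.4 cfs.

U_p ≈ 14.4 cfs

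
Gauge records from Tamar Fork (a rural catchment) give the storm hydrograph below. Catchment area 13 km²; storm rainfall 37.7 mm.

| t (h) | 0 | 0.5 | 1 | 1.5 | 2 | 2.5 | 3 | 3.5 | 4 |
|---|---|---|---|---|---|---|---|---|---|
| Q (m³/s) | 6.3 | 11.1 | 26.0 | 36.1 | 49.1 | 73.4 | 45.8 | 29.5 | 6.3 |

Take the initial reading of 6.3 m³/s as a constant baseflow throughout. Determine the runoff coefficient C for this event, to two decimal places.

C ≈ 0.83

ΣQ_DR = 226.9 m³/s; V = ΣQ_DR·Δt = 4.084 × 10^5 m³.
Runoff depth d = V / A = 31.42 mm.
C = d / P = 31.42 / 37.7 = 0.83.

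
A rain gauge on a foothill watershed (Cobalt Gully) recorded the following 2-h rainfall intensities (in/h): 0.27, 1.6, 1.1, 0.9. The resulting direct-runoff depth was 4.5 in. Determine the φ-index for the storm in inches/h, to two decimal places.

φ ≈ 0.45 in/h

Only the 3 blocks with intensity above φ contribute runoff: 1.6, 1.1, 0.9 in/h.
Σ(I−φ)·Δt = d  ⇒  (1.6+1.1+0.9 − 3φ)·2 = 4.5
φ = (3.600 − 4.5/2) / 3 = 0.45 in/h.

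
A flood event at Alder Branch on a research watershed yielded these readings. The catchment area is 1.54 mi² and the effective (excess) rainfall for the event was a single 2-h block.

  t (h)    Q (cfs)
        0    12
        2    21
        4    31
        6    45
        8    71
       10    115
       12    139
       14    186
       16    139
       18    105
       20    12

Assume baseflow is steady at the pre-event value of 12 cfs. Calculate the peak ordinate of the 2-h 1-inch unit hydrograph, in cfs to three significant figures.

Direct runoff: 0.0, 9.0, 19.0, 33.0, 59.0, 103.0, 127.0, 174.0, 127.0, 93.0, 0.0 cfs; ΣQ_DR = 744.0 cfs, peak = 174.0 cfs.
Runoff depth d = ΣQ_DR·Δt / A = 744.0 × 7200 / (1.54 mi²) = 1.497 in.
The 1-inch UH is the DRH scaled by (1 in)/d, so U_p = 174.0 × 1/1.497 = 116 cfs.

U_p ≈ 116 cfs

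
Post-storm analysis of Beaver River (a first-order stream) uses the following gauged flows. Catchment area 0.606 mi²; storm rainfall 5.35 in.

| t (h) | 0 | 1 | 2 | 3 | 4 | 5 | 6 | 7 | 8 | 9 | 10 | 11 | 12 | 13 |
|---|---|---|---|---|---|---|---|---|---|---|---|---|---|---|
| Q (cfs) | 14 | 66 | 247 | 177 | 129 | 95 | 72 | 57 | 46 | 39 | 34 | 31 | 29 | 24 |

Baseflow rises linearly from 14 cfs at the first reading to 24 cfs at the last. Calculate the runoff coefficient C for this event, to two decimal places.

ΣQ_DR = 794.0 cfs; V = ΣQ_DR·Δt = 2.858 × 10^6 ft³.
Runoff depth d = V / A = 2.030 in.
C = d / P = 2.030 / 5.35 = 0.38.

C ≈ 0.38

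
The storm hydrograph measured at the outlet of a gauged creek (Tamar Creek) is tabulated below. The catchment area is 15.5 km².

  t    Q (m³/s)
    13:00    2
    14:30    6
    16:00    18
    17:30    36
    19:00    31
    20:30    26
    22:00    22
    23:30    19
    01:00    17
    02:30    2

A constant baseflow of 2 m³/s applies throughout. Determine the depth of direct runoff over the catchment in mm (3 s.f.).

d ≈ 55.4 mm

Direct runoff: 0.0, 4.0, 16.0, 34.0, 29.0, 24.0, 20.0, 17.0, 15.0, 0.0 m³/s; ΣQ_DR = 159.0 m³/s.
V = ΣQ_DR · Δt = 159.0 × 5400 s = 8.586 × 10^5 m³.
Over A = 15.5 km², depth = V / A = 55.4 mm.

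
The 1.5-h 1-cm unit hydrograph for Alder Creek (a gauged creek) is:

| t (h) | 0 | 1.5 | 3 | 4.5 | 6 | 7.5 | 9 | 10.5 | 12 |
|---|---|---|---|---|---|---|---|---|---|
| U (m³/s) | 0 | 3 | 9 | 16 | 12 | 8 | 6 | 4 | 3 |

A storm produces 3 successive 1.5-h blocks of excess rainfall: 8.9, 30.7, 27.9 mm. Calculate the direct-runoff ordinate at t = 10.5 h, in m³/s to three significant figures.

By discrete convolution, Q_j = Σ (P_i / 10 mm) · U_{j−i}.
At t = 10.5 h (j=7): Q = (8.9/10)·4 + (30.7/10)·6 + (27.9/10)·8 = 44.3 m³/s.

Q ≈ 44.3 m³/s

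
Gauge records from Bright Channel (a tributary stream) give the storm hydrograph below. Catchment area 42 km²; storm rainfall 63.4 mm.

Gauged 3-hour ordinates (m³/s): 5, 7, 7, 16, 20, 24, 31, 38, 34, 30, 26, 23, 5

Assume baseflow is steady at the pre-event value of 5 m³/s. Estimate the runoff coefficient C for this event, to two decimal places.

C ≈ 0.82

ΣQ_DR = 201.0 m³/s; V = ΣQ_DR·Δt = 2.171 × 10^6 m³.
Runoff depth d = V / A = 51.69 mm.
C = d / P = 51.69 / 63.4 = 0.82.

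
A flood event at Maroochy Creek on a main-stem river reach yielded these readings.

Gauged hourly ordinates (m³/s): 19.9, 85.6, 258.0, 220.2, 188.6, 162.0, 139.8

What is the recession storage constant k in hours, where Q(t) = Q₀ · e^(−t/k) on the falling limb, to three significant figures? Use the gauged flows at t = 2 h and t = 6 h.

k ≈ 6.53 h

On the falling limb, Q drops from 258.0 to 139.8 m³/s between t = 2 h and t = 6 h (Δt = 4 h).
k = −Δt / ln(Q₂/Q₁) = −4 / ln(139.8/258.0) = 6.53 h.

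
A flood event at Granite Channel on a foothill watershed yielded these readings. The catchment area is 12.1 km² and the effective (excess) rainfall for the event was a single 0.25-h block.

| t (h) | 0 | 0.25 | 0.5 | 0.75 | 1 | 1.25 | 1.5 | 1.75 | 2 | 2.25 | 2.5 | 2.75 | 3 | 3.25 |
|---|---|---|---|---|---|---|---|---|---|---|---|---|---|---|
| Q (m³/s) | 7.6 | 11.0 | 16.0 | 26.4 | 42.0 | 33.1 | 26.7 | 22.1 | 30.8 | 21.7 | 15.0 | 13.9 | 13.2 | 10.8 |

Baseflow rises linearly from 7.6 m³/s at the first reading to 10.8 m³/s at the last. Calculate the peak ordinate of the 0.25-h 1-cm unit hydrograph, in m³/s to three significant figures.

Direct runoff: 0.00, 3.15, 7.91, 18.06, 33.42, 24.27, 17.62, 12.78, 21.23, 11.88, 4.94, 3.59, 2.65, 0.00 m³/s; ΣQ_DR = 161.5 m³/s, peak = 33.42 m³/s.
Runoff depth d = ΣQ_DR·Δt / A = 161.5 × 900 / (12.1 km²) = 12.01 mm.
The 1-cm UH is the DRH scaled by (10 mm)/d, so U_p = 33.42 × 10/12.01 = 27.8 m³/s.

U_p ≈ 27.8 m³/s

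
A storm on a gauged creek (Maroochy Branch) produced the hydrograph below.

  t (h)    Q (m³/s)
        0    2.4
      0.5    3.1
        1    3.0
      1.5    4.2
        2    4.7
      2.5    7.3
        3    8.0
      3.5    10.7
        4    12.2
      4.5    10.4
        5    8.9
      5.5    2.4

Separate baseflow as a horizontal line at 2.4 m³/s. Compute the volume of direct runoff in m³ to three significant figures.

V ≈ 87300 m³

Direct-runoff ordinates (Q − Q_b): 0.0, 0.7, 0.6, 1.8, 2.3, 4.9, 5.6, 8.3, 9.8, 8.0, 6.5, 0.0 m³/s.
ΣQ_DR = 48.50 m³/s.
With Δt = 0.5 h = 1800 s, V = ΣQ_DR · Δt = 48.50 × 1800 = 87300 m³.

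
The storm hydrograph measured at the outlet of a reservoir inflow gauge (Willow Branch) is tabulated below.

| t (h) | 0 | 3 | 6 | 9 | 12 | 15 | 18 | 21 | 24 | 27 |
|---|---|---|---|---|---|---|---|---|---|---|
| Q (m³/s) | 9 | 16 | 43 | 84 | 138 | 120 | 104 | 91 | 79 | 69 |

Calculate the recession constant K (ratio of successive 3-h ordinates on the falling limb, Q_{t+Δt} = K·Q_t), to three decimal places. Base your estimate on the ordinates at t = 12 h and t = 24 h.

Using the recession-limb readings at t = 12 h and t = 24 h: Q falls from 138 to 79 m³/s over 4 intervals.
K = (Q₂/Q₁)^(1/4) = (79/138)^(1/4) = 0.870.

K ≈ 0.870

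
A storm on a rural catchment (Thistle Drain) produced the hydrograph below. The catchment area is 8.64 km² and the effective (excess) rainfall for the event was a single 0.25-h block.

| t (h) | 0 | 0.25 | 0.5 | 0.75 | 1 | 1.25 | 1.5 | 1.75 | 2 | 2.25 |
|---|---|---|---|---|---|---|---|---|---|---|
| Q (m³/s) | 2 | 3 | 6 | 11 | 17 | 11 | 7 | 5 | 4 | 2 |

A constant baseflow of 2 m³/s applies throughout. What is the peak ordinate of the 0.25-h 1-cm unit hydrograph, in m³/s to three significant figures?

U_p ≈ 30.0 m³/s

Direct runoff: 0.0, 1.0, 4.0, 9.0, 15.0, 9.0, 5.0, 3.0, 2.0, 0.0 m³/s; ΣQ_DR = 48.00 m³/s, peak = 15.0 m³/s.
Runoff depth d = ΣQ_DR·Δt / A = 48.00 × 900 / (8.64 km²) = 5.000 mm.
The 1-cm UH is the DRH scaled by (10 mm)/d, so U_p = 15.0 × 10/5.000 = 30.0 m³/s.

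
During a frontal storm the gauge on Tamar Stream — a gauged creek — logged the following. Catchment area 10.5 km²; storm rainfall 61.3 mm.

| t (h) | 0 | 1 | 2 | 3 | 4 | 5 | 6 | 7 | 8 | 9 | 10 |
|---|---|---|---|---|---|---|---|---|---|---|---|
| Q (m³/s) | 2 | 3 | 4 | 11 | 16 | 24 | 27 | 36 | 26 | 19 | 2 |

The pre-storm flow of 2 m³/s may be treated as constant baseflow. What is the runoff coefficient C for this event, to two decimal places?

ΣQ_DR = 148.0 m³/s; V = ΣQ_DR·Δt = 5.328 × 10^5 m³.
Runoff depth d = V / A = 50.74 mm.
C = d / P = 50.74 / 61.3 = 0.83.

C ≈ 0.83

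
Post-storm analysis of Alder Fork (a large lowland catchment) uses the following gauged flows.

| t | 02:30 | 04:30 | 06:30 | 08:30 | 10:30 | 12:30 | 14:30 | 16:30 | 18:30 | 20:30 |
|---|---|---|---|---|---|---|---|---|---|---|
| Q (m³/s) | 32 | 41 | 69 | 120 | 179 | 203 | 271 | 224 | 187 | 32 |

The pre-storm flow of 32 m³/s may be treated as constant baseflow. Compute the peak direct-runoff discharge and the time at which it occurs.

Q_p = 239.0 m³/s at t = 14:30

Subtracting baseflow gives direct-runoff ordinates: 0.0, 9.0, 37.0, 88.0, 147.0, 171.0, 239.0, 192.0, 155.0, 0.0 m³/s.
The maximum is 239.0 m³/s, occurring at the reading for t = 14:30.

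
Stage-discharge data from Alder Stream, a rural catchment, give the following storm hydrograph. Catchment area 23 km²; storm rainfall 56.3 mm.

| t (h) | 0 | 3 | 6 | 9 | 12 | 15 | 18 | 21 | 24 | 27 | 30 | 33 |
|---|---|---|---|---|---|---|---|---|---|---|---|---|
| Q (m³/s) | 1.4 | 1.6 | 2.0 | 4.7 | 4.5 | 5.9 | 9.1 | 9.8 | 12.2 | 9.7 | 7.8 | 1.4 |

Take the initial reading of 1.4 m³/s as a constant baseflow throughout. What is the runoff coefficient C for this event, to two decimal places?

C ≈ 0.44

ΣQ_DR = 53.30 m³/s; V = ΣQ_DR·Δt = 5.756 × 10^5 m³.
Runoff depth d = V / A = 25.03 mm.
C = d / P = 25.03 / 56.3 = 0.44.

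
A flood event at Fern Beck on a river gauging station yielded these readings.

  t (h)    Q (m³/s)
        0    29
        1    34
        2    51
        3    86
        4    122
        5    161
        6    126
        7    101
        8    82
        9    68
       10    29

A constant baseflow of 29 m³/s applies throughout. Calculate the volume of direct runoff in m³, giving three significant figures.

V ≈ 2.05 × 10^6 m³

Direct-runoff ordinates (Q − Q_b): 0.0, 5.0, 22.0, 57.0, 93.0, 132.0, 97.0, 72.0, 53.0, 39.0, 0.0 m³/s.
ΣQ_DR = 570.0 m³/s.
With Δt = 1 h = 3600 s, V = ΣQ_DR · Δt = 570.0 × 3600 = 2.05 × 10^6 m³.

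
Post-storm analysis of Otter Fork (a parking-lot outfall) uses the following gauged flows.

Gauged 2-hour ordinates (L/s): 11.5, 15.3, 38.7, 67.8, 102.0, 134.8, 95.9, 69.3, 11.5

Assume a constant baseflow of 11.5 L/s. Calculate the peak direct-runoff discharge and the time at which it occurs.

Q_p = 123.3 L/s at t = 10 h

Subtracting baseflow gives direct-runoff ordinates: 0.0, 3.8, 27.2, 56.3, 90.5, 123.3, 84.4, 57.8, 0.0 L/s.
The maximum is 123.3 L/s, occurring at the reading for t = 10 h.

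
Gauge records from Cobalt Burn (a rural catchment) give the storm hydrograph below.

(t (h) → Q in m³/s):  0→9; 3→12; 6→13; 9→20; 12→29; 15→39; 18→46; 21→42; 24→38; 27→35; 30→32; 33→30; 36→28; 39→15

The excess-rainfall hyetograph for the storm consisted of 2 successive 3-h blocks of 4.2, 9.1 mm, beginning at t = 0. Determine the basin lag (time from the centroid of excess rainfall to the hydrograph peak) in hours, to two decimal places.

t_L ≈ 14.45 h

Centroid of excess rainfall: t_c = Σ P_i·t̄_i / ΣP_i = 3.5526 h (block centres at 1.5, 4.5 h).
Hydrograph peak occurs at t = 18 h, so basin lag t_L = 18 − 3.5526 = 14.45 h.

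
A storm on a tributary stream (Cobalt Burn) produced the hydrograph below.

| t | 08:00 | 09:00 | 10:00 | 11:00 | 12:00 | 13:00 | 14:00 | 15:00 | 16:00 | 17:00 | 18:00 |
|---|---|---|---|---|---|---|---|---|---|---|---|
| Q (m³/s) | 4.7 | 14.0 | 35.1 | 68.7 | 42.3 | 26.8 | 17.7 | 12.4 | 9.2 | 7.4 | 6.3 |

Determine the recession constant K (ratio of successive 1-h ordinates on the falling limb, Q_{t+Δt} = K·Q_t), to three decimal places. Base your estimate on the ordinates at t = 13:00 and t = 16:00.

Using the recession-limb readings at t = 13:00 and t = 16:00: Q falls from 26.8 to 9.2 m³/s over 3 intervals.
K = (Q₂/Q₁)^(1/3) = (9.2/26.8)^(1/3) = 0.700.

K ≈ 0.700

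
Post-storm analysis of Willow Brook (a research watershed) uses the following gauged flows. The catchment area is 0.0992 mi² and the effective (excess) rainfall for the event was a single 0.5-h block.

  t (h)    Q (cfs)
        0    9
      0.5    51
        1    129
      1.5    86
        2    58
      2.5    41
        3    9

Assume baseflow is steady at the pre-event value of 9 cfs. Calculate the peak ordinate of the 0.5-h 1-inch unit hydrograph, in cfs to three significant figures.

Direct runoff: 0.0, 42.0, 120.0, 77.0, 49.0, 32.0, 0.0 cfs; ΣQ_DR = 320.0 cfs, peak = 120.0 cfs.
Runoff depth d = ΣQ_DR·Δt / A = 320.0 × 1800 / (0.0992 mi²) = 2.499 in.
The 1-inch UH is the DRH scaled by (1 in)/d, so U_p = 120.0 × 1/2.499 = 48.0 cfs.

U_p ≈ 48.0 cfs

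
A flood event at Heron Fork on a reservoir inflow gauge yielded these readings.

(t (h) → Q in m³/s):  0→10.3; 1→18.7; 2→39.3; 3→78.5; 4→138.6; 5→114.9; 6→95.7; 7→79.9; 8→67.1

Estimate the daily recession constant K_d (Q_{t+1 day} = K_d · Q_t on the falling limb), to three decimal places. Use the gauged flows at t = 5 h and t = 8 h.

K_d ≈ 0.014

Between t = 5 h and t = 8 h the flow falls from 114.9 to 67.1 m³/s over 3×1 h = 3 h.
Per-interval ratio K = (67.1/114.9)^(1/3) = 0.8359; K_d = K^(24/1) = 0.014.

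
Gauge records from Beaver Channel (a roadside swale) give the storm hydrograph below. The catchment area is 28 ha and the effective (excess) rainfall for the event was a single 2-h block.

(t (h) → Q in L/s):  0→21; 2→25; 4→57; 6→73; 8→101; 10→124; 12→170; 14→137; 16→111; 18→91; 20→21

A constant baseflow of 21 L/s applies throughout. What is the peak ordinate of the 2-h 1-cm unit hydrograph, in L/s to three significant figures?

Direct runoff: 0.0, 4.0, 36.0, 52.0, 80.0, 103.0, 149.0, 116.0, 90.0, 70.0, 0.0 L/s; ΣQ_DR = 700.0 L/s, peak = 149.0 L/s.
Runoff depth d = ΣQ_DR·Δt / A = 700.0 × 7200 / (28 ha) = 18.00 mm.
The 1-cm UH is the DRH scaled by (10 mm)/d, so U_p = 149.0 × 10/18.00 = 82.8 L/s.

U_p ≈ 82.8 L/s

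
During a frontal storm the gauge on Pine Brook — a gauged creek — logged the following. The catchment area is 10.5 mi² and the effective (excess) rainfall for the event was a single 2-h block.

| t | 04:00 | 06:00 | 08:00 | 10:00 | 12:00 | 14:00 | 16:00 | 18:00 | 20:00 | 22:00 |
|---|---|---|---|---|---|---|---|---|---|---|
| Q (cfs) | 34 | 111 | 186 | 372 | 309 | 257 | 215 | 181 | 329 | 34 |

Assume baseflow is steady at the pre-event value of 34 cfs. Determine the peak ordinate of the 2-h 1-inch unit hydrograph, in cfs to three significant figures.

Direct runoff: 0.0, 77.0, 152.0, 338.0, 275.0, 223.0, 181.0, 147.0, 295.0, 0.0 cfs; ΣQ_DR = 1688 cfs, peak = 338.0 cfs.
Runoff depth d = ΣQ_DR·Δt / A = 1688 × 7200 / (10.5 mi²) = 0.4982 in.
The 1-inch UH is the DRH scaled by (1 in)/d, so U_p = 338.0 × 1/0.4982 = 678 cfs.

U_p ≈ 678 cfs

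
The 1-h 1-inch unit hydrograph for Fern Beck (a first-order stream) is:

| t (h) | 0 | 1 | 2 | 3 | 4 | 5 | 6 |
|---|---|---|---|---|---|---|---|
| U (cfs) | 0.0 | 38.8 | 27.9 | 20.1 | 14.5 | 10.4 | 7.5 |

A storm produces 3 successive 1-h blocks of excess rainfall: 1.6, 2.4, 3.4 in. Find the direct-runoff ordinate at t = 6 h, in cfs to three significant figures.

By discrete convolution, Q_j = Σ (P_i / 1 in) · U_{j−i}.
At t = 6 h (j=6): Q = (1.6/1)·7.5 + (2.4/1)·10.4 + (3.4/1)·14.5 = 86.3 cfs.

Q ≈ 86.3 cfs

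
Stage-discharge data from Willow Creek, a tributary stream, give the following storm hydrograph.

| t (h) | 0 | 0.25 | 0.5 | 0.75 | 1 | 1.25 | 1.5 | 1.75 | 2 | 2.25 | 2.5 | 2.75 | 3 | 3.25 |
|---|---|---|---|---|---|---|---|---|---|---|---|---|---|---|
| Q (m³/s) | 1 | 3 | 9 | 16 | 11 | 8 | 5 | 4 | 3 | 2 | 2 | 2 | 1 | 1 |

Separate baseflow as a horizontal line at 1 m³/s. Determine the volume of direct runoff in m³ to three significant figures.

Direct-runoff ordinates (Q − Q_b): 0.0, 2.0, 8.0, 15.0, 10.0, 7.0, 4.0, 3.0, 2.0, 1.0, 1.0, 1.0, 0.0, 0.0 m³/s.
ΣQ_DR = 54.00 m³/s.
With Δt = 0.25 h = 900 s, V = ΣQ_DR · Δt = 54.00 × 900 = 48600 m³.

V ≈ 48600 m³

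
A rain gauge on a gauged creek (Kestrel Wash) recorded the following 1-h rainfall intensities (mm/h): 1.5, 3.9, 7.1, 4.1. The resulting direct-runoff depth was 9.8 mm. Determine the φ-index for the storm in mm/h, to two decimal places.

Only the 3 blocks with intensity above φ contribute runoff: 3.9, 7.1, 4.1 mm/h.
Σ(I−φ)·Δt = d  ⇒  (3.9+7.1+4.1 − 3φ)·1 = 9.8
φ = (15.10 − 9.8/1) / 3 = 1.77 mm/h.

φ ≈ 1.77 mm/h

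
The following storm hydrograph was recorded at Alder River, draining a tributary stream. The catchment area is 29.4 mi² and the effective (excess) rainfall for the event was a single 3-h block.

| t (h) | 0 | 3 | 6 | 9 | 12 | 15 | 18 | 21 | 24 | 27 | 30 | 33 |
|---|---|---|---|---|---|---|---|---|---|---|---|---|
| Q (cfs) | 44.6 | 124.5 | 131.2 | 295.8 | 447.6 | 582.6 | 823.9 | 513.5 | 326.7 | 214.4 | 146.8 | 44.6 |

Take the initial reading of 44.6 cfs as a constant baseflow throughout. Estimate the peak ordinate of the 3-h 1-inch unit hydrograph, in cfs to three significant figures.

U_p ≈ 1560 cfs

Direct runoff: 0.0, 79.9, 86.6, 251.2, 403.0, 538.0, 779.3, 468.9, 282.1, 169.8, 102.2, 0.0 cfs; ΣQ_DR = 3161 cfs, peak = 779.3 cfs.
Runoff depth d = ΣQ_DR·Δt / A = 3161 × 10800 / (29.4 mi²) = 0.4998 in.
The 1-inch UH is the DRH scaled by (1 in)/d, so U_p = 779.3 × 1/0.4998 = 1560 cfs.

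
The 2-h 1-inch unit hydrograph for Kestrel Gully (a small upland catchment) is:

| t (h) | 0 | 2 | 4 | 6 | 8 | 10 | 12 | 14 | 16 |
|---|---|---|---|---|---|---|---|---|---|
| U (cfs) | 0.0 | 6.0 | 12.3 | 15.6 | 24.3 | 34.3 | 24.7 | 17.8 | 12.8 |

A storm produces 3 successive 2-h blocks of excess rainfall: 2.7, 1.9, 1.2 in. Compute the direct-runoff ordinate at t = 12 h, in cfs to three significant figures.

By discrete convolution, Q_j = Σ (P_i / 1 in) · U_{j−i}.
At t = 12 h (j=6): Q = (2.7/1)·24.7 + (1.9/1)·34.3 + (1.2/1)·24.3 = 161 cfs.

Q ≈ 161 cfs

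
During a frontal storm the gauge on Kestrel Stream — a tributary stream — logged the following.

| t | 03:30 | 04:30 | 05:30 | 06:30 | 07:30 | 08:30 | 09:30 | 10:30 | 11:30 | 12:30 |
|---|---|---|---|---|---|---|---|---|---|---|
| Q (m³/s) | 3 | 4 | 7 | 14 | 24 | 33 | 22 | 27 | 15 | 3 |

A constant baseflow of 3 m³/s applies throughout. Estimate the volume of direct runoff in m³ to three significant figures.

V ≈ 4.39 × 10^5 m³

Direct-runoff ordinates (Q − Q_b): 0.0, 1.0, 4.0, 11.0, 21.0, 30.0, 19.0, 24.0, 12.0, 0.0 m³/s.
ΣQ_DR = 122.0 m³/s.
With Δt = 1 h = 3600 s, V = ΣQ_DR · Δt = 122.0 × 3600 = 4.39 × 10^5 m³.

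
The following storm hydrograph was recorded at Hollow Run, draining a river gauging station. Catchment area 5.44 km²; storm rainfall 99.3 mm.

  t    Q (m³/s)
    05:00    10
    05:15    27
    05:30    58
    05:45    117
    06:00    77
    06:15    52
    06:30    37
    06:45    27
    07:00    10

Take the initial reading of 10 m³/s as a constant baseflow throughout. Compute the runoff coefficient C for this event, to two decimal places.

C ≈ 0.54

ΣQ_DR = 325.0 m³/s; V = ΣQ_DR·Δt = 2.925 × 10^5 m³.
Runoff depth d = V / A = 53.77 mm.
C = d / P = 53.77 / 99.3 = 0.54.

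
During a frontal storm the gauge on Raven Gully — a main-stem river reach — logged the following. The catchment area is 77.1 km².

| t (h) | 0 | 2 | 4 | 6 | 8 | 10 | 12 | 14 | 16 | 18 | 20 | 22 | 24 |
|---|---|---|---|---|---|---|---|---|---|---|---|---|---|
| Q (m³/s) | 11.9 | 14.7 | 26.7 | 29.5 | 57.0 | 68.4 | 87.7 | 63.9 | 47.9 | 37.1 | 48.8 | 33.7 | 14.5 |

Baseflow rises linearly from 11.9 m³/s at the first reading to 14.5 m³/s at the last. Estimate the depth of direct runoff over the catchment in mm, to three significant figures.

d ≈ 34.6 mm

Direct runoff: 0.00, 2.58, 14.37, 16.95, 44.23, 55.42, 74.50, 50.48, 34.27, 23.25, 34.73, 19.42, 0.00 m³/s; ΣQ_DR = 370.2 m³/s.
V = ΣQ_DR · Δt = 370.2 × 7200 s = 2.665 × 10^6 m³.
Over A = 77.1 km², depth = V / A = 34.6 mm.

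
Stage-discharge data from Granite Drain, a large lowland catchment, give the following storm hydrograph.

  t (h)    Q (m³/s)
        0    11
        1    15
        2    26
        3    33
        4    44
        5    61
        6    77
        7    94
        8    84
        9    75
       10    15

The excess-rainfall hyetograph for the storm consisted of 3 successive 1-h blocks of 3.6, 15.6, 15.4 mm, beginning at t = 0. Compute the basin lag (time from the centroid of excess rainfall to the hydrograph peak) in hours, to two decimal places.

Centroid of excess rainfall: t_c = Σ P_i·t̄_i / ΣP_i = 1.8410 h (block centres at 0.5, 1.5, 2.5 h).
Hydrograph peak occurs at t = 7 h, so basin lag t_L = 7 − 1.8410 = 5.16 h.

t_L ≈ 5.16 h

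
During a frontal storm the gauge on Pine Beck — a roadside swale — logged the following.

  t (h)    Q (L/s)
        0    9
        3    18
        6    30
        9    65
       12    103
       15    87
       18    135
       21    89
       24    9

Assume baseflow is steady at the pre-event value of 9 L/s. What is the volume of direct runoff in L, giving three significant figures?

Direct-runoff ordinates (Q − Q_b): 0.0, 9.0, 21.0, 56.0, 94.0, 78.0, 126.0, 80.0, 0.0 L/s.
ΣQ_DR = 464.0 L/s.
With Δt = 3 h = 10800 s, V = ΣQ_DR · Δt = 464.0 × 10800 = 5.01 × 10^6 L.

V ≈ 5.01 × 10^6 L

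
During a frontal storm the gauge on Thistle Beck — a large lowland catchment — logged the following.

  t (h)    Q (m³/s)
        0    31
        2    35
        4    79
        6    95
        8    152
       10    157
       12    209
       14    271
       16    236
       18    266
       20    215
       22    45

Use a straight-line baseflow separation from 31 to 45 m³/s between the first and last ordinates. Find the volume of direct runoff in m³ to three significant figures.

V ≈ 9.61 × 10^6 m³

Direct-runoff ordinates (Q − Q_b): 0.00, 2.73, 45.45, 60.18, 115.91, 119.64, 170.36, 231.09, 194.82, 223.55, 171.27, 0.00 m³/s.
ΣQ_DR = 1335 m³/s.
With Δt = 2 h = 7200 s, V = ΣQ_DR · Δt = 1335 × 7200 = 9.61 × 10^6 m³.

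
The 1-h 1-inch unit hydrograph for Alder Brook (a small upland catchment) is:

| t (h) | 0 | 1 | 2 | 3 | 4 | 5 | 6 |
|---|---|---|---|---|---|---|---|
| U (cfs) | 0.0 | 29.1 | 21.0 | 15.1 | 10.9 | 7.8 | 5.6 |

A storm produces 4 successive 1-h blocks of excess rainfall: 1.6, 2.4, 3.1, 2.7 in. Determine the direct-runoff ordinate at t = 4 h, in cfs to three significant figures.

Q ≈ 197 cfs

By discrete convolution, Q_j = Σ (P_i / 1 in) · U_{j−i}.
At t = 4 h (j=4): Q = (1.6/1)·10.9 + (2.4/1)·15.1 + (3.1/1)·21.0 + (2.7/1)·29.1 = 197 cfs.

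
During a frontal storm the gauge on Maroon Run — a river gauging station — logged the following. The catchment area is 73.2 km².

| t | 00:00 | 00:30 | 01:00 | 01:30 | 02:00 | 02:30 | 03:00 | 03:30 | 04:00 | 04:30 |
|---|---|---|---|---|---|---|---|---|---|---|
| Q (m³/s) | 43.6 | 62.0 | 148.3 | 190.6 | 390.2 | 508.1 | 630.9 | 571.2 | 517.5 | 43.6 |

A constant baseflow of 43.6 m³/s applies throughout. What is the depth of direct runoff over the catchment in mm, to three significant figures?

d ≈ 65.7 mm

Direct runoff: 0.0, 18.4, 104.7, 147.0, 346.6, 464.5, 587.3, 527.6, 473.9, 0.0 m³/s; ΣQ_DR = 2670 m³/s.
V = ΣQ_DR · Δt = 2670 × 1800 s = 4.806 × 10^6 m³.
Over A = 73.2 km², depth = V / A = 65.7 mm.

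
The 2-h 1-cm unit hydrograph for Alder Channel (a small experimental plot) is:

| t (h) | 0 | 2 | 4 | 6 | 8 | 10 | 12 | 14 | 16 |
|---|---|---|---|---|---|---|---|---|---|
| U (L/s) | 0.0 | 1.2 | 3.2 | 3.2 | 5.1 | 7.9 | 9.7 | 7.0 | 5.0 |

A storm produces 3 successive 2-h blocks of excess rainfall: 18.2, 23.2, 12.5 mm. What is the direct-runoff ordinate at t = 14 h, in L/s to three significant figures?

By discrete convolution, Q_j = Σ (P_i / 10 mm) · U_{j−i}.
At t = 14 h (j=7): Q = (18.2/10)·7.0 + (23.2/10)·9.7 + (12.5/10)·7.9 = 45.1 L/s.

Q ≈ 45.1 L/s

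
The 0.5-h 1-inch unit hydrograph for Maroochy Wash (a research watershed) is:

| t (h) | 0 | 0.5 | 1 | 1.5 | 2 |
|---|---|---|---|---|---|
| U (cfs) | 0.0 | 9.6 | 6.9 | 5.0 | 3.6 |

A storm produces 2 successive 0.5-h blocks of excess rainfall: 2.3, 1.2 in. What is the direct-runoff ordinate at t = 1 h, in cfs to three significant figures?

By discrete convolution, Q_j = Σ (P_i / 1 in) · U_{j−i}.
At t = 1 h (j=2): Q = (2.3/1)·6.9 + (1.2/1)·9.6 = 27.4 cfs.

Q ≈ 27.4 cfs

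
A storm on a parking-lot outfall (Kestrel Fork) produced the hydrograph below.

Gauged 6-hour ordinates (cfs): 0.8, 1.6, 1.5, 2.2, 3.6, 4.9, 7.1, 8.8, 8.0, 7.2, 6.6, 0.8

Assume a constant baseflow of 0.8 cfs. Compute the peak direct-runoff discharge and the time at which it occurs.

Q_p = 8.0 cfs at t = 42 h

Subtracting baseflow gives direct-runoff ordinates: 0.0, 0.8, 0.7, 1.4, 2.8, 4.1, 6.3, 8.0, 7.2, 6.4, 5.8, 0.0 cfs.
The maximum is 8.0 cfs, occurring at the reading for t = 42 h.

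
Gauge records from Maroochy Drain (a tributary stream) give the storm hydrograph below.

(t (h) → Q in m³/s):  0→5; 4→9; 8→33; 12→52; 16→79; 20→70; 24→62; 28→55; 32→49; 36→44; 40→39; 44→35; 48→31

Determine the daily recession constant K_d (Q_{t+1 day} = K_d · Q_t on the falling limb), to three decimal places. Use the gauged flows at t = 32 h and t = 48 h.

Between t = 32 h and t = 48 h the flow falls from 49 to 31 m³/s over 4×4 h = 16 h.
Per-interval ratio K = (31/49)^(1/4) = 0.8918; K_d = K^(24/4) = 0.503.

K_d ≈ 0.503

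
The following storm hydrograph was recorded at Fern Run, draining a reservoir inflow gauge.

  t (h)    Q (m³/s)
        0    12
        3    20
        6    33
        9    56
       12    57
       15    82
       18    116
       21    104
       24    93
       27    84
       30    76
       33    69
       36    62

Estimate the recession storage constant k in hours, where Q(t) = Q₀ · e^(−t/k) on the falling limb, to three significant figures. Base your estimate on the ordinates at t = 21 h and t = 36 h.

On the falling limb, Q drops from 104 to 62 m³/s between t = 21 h and t = 36 h (Δt = 15 h).
k = −Δt / ln(Q₂/Q₁) = −15 / ln(62/104) = 29.0 h.

k ≈ 29.0 h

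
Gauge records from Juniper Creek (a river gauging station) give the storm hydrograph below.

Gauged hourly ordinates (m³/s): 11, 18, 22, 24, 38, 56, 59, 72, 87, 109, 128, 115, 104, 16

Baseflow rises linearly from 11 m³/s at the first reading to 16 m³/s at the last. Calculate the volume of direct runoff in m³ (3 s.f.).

Direct-runoff ordinates (Q − Q_b): 0.00, 6.62, 10.23, 11.85, 25.46, 43.08, 45.69, 58.31, 72.92, 94.54, 113.15, 99.77, 88.38, 0.00 m³/s.
ΣQ_DR = 670.0 m³/s.
With Δt = 1 h = 3600 s, V = ΣQ_DR · Δt = 670.0 × 3600 = 2.41 × 10^6 m³.

V ≈ 2.41 × 10^6 m³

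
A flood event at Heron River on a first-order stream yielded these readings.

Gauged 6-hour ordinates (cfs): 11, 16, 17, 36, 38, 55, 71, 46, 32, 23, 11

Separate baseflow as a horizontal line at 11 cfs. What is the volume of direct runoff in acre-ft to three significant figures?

V ≈ 117 acre-ft

Direct-runoff ordinates (Q − Q_b): 0.0, 5.0, 6.0, 25.0, 27.0, 44.0, 60.0, 35.0, 21.0, 12.0, 0.0 cfs.
ΣQ_DR = 235.0 cfs.
With Δt = 6 h = 21600 s, V = ΣQ_DR · Δt = 235.0 × 21600 = 5.08 × 10^6 ft³ = 117 acre-ft.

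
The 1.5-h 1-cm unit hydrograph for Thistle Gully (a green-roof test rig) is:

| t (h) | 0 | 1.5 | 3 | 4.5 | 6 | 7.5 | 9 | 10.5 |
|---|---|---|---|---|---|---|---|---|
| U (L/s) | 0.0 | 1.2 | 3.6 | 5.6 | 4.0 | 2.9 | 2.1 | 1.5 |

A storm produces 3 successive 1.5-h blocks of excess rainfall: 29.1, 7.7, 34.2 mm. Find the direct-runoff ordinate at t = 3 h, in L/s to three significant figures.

By discrete convolution, Q_j = Σ (P_i / 10 mm) · U_{j−i}.
At t = 3 h (j=2): Q = (29.1/10)·3.6 + (7.7/10)·1.2 + (34.2/10)·0.0 = 11.4 L/s.

Q ≈ 11.4 L/s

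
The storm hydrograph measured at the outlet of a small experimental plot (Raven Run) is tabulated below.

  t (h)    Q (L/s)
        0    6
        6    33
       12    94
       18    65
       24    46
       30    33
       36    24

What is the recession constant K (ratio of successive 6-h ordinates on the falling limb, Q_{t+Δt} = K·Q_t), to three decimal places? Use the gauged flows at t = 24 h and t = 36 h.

K ≈ 0.722

Using the recession-limb readings at t = 24 h and t = 36 h: Q falls from 46 to 24 L/s over 2 intervals.
K = (Q₂/Q₁)^(1/2) = (24/46)^(1/2) = 0.722.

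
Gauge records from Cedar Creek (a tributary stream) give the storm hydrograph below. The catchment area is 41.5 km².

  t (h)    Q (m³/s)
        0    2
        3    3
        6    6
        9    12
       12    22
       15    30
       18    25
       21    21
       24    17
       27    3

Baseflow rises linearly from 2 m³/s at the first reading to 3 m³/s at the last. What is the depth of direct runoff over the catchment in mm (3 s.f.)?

d ≈ 30.2 mm

Direct runoff: 0.00, 0.89, 3.78, 9.67, 19.56, 27.44, 22.33, 18.22, 14.11, 0.00 m³/s; ΣQ_DR = 116.0 m³/s.
V = ΣQ_DR · Δt = 116.0 × 10800 s = 1.253 × 10^6 m³.
Over A = 41.5 km², depth = V / A = 30.2 mm.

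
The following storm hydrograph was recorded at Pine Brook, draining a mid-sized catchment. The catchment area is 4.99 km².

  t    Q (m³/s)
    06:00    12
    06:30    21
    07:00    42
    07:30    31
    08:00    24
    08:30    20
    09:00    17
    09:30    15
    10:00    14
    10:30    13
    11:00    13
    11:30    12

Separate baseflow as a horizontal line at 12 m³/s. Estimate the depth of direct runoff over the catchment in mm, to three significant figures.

d ≈ 32.5 mm

Direct runoff: 0.0, 9.0, 30.0, 19.0, 12.0, 8.0, 5.0, 3.0, 2.0, 1.0, 1.0, 0.0 m³/s; ΣQ_DR = 90.00 m³/s.
V = ΣQ_DR · Δt = 90.00 × 1800 s = 1.620 × 10^5 m³.
Over A = 4.99 km², depth = V / A = 32.5 mm.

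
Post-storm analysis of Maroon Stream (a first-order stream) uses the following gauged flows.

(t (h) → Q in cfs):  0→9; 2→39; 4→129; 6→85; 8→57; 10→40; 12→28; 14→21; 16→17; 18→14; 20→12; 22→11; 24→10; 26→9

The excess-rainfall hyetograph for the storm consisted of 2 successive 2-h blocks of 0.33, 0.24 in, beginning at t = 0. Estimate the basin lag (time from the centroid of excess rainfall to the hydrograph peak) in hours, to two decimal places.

Centroid of excess rainfall: t_c = Σ P_i·t̄_i / ΣP_i = 1.8421 h (block centres at 1, 3 h).
Hydrograph peak occurs at t = 4 h, so basin lag t_L = 4 − 1.8421 = 2.16 h.

t_L ≈ 2.16 h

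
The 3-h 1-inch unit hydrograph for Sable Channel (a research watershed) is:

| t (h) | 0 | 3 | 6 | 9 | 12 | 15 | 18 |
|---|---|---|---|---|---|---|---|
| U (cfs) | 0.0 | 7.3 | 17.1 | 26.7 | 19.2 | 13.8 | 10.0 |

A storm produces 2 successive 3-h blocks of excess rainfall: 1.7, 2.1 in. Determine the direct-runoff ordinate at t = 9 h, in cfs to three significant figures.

By discrete convolution, Q_j = Σ (P_i / 1 in) · U_{j−i}.
At t = 9 h (j=3): Q = (1.7/1)·26.7 + (2.1/1)·17.1 = 81.3 cfs.

Q ≈ 81.3 cfs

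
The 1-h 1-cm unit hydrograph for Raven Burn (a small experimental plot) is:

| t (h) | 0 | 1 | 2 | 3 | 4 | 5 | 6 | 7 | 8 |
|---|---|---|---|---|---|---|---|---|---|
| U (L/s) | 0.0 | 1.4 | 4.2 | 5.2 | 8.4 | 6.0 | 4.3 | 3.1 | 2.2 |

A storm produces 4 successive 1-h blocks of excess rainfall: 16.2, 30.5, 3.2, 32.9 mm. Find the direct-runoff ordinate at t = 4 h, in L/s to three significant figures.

By discrete convolution, Q_j = Σ (P_i / 10 mm) · U_{j−i}.
At t = 4 h (j=4): Q = (16.2/10)·8.4 + (30.5/10)·5.2 + (3.2/10)·4.2 + (32.9/10)·1.4 = 35.4 L/s.

Q ≈ 35.4 L/s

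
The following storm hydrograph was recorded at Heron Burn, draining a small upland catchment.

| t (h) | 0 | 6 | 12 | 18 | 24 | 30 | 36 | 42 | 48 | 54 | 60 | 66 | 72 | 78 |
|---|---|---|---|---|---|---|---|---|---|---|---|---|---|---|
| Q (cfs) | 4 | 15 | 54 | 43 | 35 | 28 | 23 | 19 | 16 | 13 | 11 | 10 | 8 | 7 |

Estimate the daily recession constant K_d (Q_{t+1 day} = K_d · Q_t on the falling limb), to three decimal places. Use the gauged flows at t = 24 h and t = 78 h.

K_d ≈ 0.489

Between t = 24 h and t = 78 h the flow falls from 35 to 7 cfs over 9×6 h = 54 h.
Per-interval ratio K = (7/35)^(1/9) = 0.8363; K_d = K^(24/6) = 0.489.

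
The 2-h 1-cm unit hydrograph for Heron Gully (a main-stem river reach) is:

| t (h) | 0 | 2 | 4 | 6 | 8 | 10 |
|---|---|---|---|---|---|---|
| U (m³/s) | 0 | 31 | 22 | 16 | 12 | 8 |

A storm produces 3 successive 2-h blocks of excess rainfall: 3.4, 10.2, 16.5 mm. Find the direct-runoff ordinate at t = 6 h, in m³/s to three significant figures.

Q ≈ 79.0 m³/s

By discrete convolution, Q_j = Σ (P_i / 10 mm) · U_{j−i}.
At t = 6 h (j=3): Q = (3.4/10)·16 + (10.2/10)·22 + (16.5/10)·31 = 79.0 m³/s.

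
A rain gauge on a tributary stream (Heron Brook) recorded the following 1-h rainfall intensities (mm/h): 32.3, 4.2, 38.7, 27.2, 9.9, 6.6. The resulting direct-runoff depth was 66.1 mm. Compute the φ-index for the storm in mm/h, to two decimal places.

Only the 3 blocks with intensity above φ contribute runoff: 32.3, 38.7, 27.2 mm/h.
Σ(I−φ)·Δt = d  ⇒  (32.3+38.7+27.2 − 3φ)·1 = 66.1
φ = (98.20 − 66.1/1) / 3 = 10.70 mm/h.

φ ≈ 10.70 mm/h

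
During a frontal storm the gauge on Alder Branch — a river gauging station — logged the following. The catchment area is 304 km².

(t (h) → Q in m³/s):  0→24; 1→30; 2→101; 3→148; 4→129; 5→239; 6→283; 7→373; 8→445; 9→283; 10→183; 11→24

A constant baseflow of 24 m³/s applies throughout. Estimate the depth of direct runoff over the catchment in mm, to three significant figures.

d ≈ 23.4 mm

Direct runoff: 0.0, 6.0, 77.0, 124.0, 105.0, 215.0, 259.0, 349.0, 421.0, 259.0, 159.0, 0.0 m³/s; ΣQ_DR = 1974 m³/s.
V = ΣQ_DR · Δt = 1974 × 3600 s = 7.106 × 10^6 m³.
Over A = 304 km², depth = V / A = 23.4 mm.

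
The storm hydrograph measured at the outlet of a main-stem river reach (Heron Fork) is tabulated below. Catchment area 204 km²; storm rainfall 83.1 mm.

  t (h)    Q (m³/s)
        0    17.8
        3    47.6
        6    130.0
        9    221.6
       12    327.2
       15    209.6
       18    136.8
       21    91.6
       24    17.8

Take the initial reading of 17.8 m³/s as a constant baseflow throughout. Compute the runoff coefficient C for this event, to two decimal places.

C ≈ 0.66

ΣQ_DR = 1040 m³/s; V = ΣQ_DR·Δt = 1.123 × 10^7 m³.
Runoff depth d = V / A = 55.05 mm.
C = d / P = 55.05 / 83.1 = 0.66.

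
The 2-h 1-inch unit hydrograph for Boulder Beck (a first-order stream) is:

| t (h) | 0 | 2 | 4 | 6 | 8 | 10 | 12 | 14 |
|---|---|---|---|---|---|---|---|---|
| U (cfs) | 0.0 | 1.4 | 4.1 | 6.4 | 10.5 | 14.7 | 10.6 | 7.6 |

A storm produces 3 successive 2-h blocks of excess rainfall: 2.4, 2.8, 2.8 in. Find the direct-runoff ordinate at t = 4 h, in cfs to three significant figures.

By discrete convolution, Q_j = Σ (P_i / 1 in) · U_{j−i}.
At t = 4 h (j=2): Q = (2.4/1)·4.1 + (2.8/1)·1.4 + (2.8/1)·0.0 = 13.8 cfs.

Q ≈ 13.8 cfs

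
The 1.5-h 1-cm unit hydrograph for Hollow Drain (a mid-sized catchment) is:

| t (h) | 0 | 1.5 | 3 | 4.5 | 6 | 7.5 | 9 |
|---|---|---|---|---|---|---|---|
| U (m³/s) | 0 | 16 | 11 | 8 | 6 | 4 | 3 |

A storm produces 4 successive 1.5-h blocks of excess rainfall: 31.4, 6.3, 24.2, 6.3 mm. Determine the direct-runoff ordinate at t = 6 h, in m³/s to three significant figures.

Q ≈ 60.6 m³/s

By discrete convolution, Q_j = Σ (P_i / 10 mm) · U_{j−i}.
At t = 6 h (j=4): Q = (31.4/10)·6 + (6.3/10)·8 + (24.2/10)·11 + (6.3/10)·16 = 60.6 m³/s.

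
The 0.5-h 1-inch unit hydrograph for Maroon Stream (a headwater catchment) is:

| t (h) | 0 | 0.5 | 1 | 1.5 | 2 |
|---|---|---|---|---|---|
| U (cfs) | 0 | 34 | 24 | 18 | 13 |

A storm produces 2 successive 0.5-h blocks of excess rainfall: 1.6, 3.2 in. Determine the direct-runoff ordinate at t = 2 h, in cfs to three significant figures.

Q ≈ 78.4 cfs

By discrete convolution, Q_j = Σ (P_i / 1 in) · U_{j−i}.
At t = 2 h (j=4): Q = (1.6/1)·13 + (3.2/1)·18 = 78.4 cfs.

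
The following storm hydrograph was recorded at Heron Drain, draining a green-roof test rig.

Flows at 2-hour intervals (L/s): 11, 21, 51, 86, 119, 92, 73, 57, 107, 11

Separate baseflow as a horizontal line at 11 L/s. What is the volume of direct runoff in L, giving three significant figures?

V ≈ 3.73 × 10^6 L

Direct-runoff ordinates (Q − Q_b): 0.0, 10.0, 40.0, 75.0, 108.0, 81.0, 62.0, 46.0, 96.0, 0.0 L/s.
ΣQ_DR = 518.0 L/s.
With Δt = 2 h = 7200 s, V = ΣQ_DR · Δt = 518.0 × 7200 = 3.73 × 10^6 L.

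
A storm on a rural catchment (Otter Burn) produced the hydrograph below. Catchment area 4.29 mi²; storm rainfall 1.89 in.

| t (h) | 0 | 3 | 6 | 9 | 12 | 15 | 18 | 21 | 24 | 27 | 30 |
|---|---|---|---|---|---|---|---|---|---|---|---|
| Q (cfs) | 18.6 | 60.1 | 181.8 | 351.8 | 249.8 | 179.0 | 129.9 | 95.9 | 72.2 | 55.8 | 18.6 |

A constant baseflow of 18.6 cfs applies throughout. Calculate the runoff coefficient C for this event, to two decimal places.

C ≈ 0.69

ΣQ_DR = 1209 cfs; V = ΣQ_DR·Δt = 1.306 × 10^7 ft³.
Runoff depth d = V / A = 1.310 in.
C = d / P = 1.310 / 1.89 = 0.69.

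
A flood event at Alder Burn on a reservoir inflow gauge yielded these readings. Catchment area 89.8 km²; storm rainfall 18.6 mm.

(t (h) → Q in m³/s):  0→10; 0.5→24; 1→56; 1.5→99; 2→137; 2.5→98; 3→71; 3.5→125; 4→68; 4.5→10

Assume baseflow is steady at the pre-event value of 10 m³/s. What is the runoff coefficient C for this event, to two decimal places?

C ≈ 0.64

ΣQ_DR = 598.0 m³/s; V = ΣQ_DR·Δt = 1.076 × 10^6 m³.
Runoff depth d = V / A = 11.99 mm.
C = d / P = 11.99 / 18.6 = 0.64.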